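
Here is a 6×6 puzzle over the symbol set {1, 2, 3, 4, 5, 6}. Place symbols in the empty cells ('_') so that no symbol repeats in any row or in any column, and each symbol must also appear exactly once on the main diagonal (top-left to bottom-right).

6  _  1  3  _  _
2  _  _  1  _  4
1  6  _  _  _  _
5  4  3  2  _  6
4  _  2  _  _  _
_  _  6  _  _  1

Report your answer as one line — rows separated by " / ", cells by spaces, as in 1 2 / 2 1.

6 2 1 3 4 5 / 2 3 5 1 6 4 / 1 6 4 5 3 2 / 5 4 3 2 1 6 / 4 1 2 6 5 3 / 3 5 6 4 2 1

Cell (r2,c3): row 2 has {1,2,4}; column 3 has {1,2,3,6} → 5.
Cell (r3,c3): row 3 has {1,6}; column 3 has {1,2,3,5,6}; the diagonal has {1,2,6} → 4.
Cell (r3,c4): row 3 has {1,4,6}; column 4 has {1,2,3} → 5.
Cell (r4,c5): row 4 has {2,3,4,5,6}; column 5 is empty so far → 1.
Cell (r5,c4): row 5 has {2,4}; column 4 has {1,2,3,5} → 6.
Cell (r6,c1): row 6 has {1,6}; column 1 has {1,2,4,5,6} → 3.
Cell (r6,c4): row 6 has {1,3,6}; column 4 has {1,2,3,5,6} → 4.
Cell (r2,c2): row 2 has {1,2,4,5}; column 2 has {4,6}; the diagonal has {1,2,4,6} → 3.
Cell (r2,c5): row 2 has {1,2,3,4,5}; column 5 has {1} → 6.
Cell (r5,c5): row 5 has {2,4,6}; column 5 has {1,6}; the diagonal has {1,2,3,4,6} → 5.
Cell (r5,c6): row 5 has {2,4,5,6}; column 6 has {1,4,6} → 3.
Cell (r6,c5): row 6 has {1,3,4,6}; column 5 has {1,5,6} → 2.
Cell (r1,c5): row 1 has {1,3,6}; column 5 has {1,2,5,6} → 4.
Cell (r3,c5): row 3 has {1,4,5,6}; column 5 has {1,2,4,5,6} → 3.
Cell (r3,c6): row 3 has {1,3,4,5,6}; column 6 has {1,3,4,6} → 2.
Cell (r5,c2): row 5 has {2,3,4,5,6}; column 2 has {3,4,6} → 1.
Cell (r6,c2): row 6 has {1,2,3,4,6}; column 2 has {1,3,4,6} → 5.
Cell (r1,c2): row 1 has {1,3,4,6}; column 2 has {1,3,4,5,6} → 2.
Cell (r1,c6): row 1 has {1,2,3,4,6}; column 6 has {1,2,3,4,6} → 5.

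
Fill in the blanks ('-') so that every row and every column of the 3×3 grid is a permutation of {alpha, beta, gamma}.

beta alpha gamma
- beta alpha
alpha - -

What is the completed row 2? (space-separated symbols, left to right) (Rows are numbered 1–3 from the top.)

gamma beta alpha

Cell (r2,c1): row 2 has {alpha,beta}; column 1 has {alpha,beta} → gamma.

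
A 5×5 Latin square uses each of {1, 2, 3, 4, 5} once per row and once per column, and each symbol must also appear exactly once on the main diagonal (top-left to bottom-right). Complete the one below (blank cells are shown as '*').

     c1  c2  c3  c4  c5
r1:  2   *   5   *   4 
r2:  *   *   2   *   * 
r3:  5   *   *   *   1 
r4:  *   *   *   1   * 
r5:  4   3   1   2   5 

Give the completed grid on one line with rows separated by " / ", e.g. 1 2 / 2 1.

2 1 5 3 4 / 1 4 2 5 3 / 5 2 3 4 1 / 3 5 4 1 2 / 4 3 1 2 5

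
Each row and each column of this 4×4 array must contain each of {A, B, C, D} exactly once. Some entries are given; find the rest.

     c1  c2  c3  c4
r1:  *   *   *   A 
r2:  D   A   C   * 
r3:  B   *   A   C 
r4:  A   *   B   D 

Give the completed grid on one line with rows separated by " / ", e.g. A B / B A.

C B D A / D A C B / B D A C / A C B D

row 1 has {A}; column 1 has {A,B,D} — only C is left for (r1,c1).
row 1 has {A,C}; column 3 has {A,B,C} — only D is left for (r1,c3).
row 2 has {A,C,D}; column 4 has {A,C,D} — only B is left for (r2,c4).
row 3 has {A,B,C}; column 2 has {A} — only D is left for (r3,c2).
row 4 has {A,B,D}; column 2 has {A,D} — only C is left for (r4,c2).
row 1 has {A,C,D}; column 2 has {A,C,D} — only B is left for (r1,c2).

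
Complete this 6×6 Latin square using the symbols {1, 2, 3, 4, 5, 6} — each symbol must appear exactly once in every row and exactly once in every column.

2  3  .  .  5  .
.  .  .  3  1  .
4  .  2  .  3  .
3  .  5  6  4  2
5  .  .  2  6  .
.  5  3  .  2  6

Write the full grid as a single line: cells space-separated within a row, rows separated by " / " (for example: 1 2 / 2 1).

2 3 6 1 5 4 / 6 2 4 3 1 5 / 4 6 2 5 3 1 / 3 1 5 6 4 2 / 5 4 1 2 6 3 / 1 5 3 4 2 6

(r2,c1) = 6
(r2,c3) = 4
(r2,c6) = 5
(r3,c6) = 1
(r4,c2) = 1
(r5,c2) = 4
(r5,c3) = 1
(r5,c6) = 3
(r6,c1) = 1
(r6,c4) = 4
(r1,c3) = 6
(r1,c4) = 1
(r1,c6) = 4
(r2,c2) = 2
(r3,c2) = 6
(r3,c4) = 5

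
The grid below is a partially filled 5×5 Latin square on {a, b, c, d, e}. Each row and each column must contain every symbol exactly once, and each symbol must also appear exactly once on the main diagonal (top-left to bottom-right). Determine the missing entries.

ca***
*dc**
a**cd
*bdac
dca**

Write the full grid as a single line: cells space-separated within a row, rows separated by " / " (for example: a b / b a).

(r3,c2): row 3 has {a,c,d}; column 2 has {a,b,c,d}, so it must be e.
(r3,c3): row 3 has {a,c,d,e}; column 3 has {a,c,d}; the diagonal has {a,c,d}, so it must be b.
(r4,c1): row 4 has {a,b,c,d}; column 1 has {a,c,d}, so it must be e.
(r5,c5): row 5 has {a,c,d}; column 5 has {c,d}; the diagonal has {a,b,c,d}, so it must be e.
(r1,c3): row 1 has {a,c}; column 3 has {a,b,c,d}, so it must be e.
(r1,c5): row 1 has {a,c,e}; column 5 has {c,d,e}, so it must be b.
(r2,c1): row 2 has {c,d}; column 1 has {a,c,d,e}, so it must be b.
(r2,c4): row 2 has {b,c,d}; column 4 has {a,c}, so it must be e.
(r2,c5): row 2 has {b,c,d,e}; column 5 has {b,c,d,e}, so it must be a.
(r5,c4): row 5 has {a,c,d,e}; column 4 has {a,c,e}, so it must be b.
(r1,c4): row 1 has {a,b,c,e}; column 4 has {a,b,c,e}, so it must be d.

c a e d b / b d c e a / a e b c d / e b d a c / d c a b e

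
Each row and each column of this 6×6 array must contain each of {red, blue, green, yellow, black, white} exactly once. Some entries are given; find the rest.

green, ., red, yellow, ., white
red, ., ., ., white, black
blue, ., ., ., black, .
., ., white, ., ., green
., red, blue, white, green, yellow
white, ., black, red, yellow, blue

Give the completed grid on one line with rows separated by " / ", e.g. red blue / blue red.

green black red yellow blue white / red yellow green blue white black / blue white yellow green black red / yellow blue white black red green / black red blue white green yellow / white green black red yellow blue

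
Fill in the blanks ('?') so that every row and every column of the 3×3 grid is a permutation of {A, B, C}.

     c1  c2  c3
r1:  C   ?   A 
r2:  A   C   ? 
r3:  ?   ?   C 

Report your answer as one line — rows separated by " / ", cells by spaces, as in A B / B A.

C B A / A C B / B A C

(r1,c2): row 1 has {A,C}; column 2 has {C}, so it must be B.
(r2,c3): row 2 has {A,C}; column 3 has {A,C}, so it must be B.
(r3,c1): row 3 has {C}; column 1 has {A,C}, so it must be B.
(r3,c2): row 3 has {B,C}; column 2 has {B,C}, so it must be A.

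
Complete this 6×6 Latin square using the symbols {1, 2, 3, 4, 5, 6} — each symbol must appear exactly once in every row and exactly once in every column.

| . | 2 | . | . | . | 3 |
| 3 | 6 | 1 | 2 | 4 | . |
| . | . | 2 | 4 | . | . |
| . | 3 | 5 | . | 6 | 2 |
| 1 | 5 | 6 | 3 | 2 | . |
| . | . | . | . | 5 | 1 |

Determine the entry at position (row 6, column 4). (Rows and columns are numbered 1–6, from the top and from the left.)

6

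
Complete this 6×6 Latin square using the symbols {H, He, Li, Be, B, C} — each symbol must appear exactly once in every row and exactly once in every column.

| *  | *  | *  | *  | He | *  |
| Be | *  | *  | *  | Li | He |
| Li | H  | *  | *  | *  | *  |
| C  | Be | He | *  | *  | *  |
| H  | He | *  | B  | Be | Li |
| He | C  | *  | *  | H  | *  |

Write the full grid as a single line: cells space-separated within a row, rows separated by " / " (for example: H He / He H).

B Li Be H He C / Be B H C Li He / Li H B He C Be / C Be He Li B H / H He C B Be Li / He C Li Be H B

row 1 has {He}; column 1 has {H,He,Li,Be,C} — only B is left for (r1,c1).
row 1 has {He,B}; column 2 has {H,He,Be,C} — only Li is left for (r1,c2).
row 2 has {He,Li,Be}; column 2 has {H,He,Li,Be,C} — only B is left for (r2,c2).
row 4 has {He,Be,C}; column 5 has {H,He,Li,Be} — only B is left for (r4,c5).
row 4 has {He,Be,B,C}; column 6 has {He,Li} — only H is left for (r4,c6).
row 5 has {H,He,Li,Be,B}; column 3 has {He} — only C is left for (r5,c3).
row 2 has {He,Li,Be,B}; column 3 has {He,C} — only H is left for (r2,c3).
row 2 has {H,He,Li,Be,B}; column 4 has {B} — only C is left for (r2,c4).
row 3 has {H,Li}; column 5 has {H,He,Li,Be,B} — only C is left for (r3,c5).
row 4 has {H,He,Be,B,C}; column 4 has {B,C} — only Li is left for (r4,c4).
row 6 has {H,He,C}; column 4 has {Li,B,C} — only Be is left for (r6,c4).
row 6 has {H,He,Be,C}; column 6 has {H,He,Li} — only B is left for (r6,c6).
row 1 has {He,Li,B}; column 3 has {H,He,C} — only Be is left for (r1,c3).
row 1 has {He,Li,Be,B}; column 4 has {Li,Be,B,C} — only H is left for (r1,c4).
row 1 has {H,He,Li,Be,B}; column 6 has {H,He,Li,B} — only C is left for (r1,c6).
row 3 has {H,Li,C}; column 3 has {H,He,Be,C} — only B is left for (r3,c3).
row 3 has {H,Li,B,C}; column 4 has {H,Li,Be,B,C} — only He is left for (r3,c4).
row 3 has {H,He,Li,B,C}; column 6 has {H,He,Li,B,C} — only Be is left for (r3,c6).
row 6 has {H,He,Be,B,C}; column 3 has {H,He,Be,B,C} — only Li is left for (r6,c3).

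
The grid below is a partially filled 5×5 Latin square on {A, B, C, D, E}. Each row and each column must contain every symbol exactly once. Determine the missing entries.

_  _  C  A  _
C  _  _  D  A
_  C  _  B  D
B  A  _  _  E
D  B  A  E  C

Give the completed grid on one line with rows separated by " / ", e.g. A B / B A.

E D C A B / C E B D A / A C E B D / B A D C E / D B A E C

row 1 has {A,C}; column 1 has {B,C,D} — only E is left for (r1,c1).
row 1 has {A,C,E}; column 2 has {A,B,C} — only D is left for (r1,c2).
row 1 has {A,C,D,E}; column 5 has {A,C,D,E} — only B is left for (r1,c5).
row 2 has {A,C,D}; column 2 has {A,B,C,D} — only E is left for (r2,c2).
row 2 has {A,C,D,E}; column 3 has {A,C} — only B is left for (r2,c3).
row 3 has {B,C,D}; column 1 has {B,C,D,E} — only A is left for (r3,c1).
row 3 has {A,B,C,D}; column 3 has {A,B,C} — only E is left for (r3,c3).
row 4 has {A,B,E}; column 3 has {A,B,C,E} — only D is left for (r4,c3).
row 4 has {A,B,D,E}; column 4 has {A,B,D,E} — only C is left for (r4,c4).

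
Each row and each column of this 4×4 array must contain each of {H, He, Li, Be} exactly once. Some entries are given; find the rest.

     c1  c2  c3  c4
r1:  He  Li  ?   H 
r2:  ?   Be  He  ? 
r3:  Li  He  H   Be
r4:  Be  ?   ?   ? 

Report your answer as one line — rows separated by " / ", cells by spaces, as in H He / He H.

(r1,c3) = Be
(r2,c1) = H
(r2,c4) = Li
(r4,c2) = H
(r4,c3) = Li
(r4,c4) = He

He Li Be H / H Be He Li / Li He H Be / Be H Li He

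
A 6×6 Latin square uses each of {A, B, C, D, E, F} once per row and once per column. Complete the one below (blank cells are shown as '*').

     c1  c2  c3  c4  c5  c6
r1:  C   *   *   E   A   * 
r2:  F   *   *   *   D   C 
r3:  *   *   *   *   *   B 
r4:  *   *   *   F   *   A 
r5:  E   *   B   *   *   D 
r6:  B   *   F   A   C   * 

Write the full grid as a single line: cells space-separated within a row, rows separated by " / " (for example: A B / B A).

C B D E A F / F E A B D C / A F C D E B / D C E F B A / E A B C F D / B D F A C E

Cell (r1,c3): row 1 has {A,C,E}; column 3 has {B,F} → D.
Cell (r1,c6): row 1 has {A,C,D,E}; column 6 has {A,B,C,D} → F.
Cell (r2,c4): row 2 has {C,D,F}; column 4 has {A,E,F} → B.
Cell (r4,c1): row 4 has {A,F}; column 1 has {B,C,E,F} → D.
Cell (r5,c4): row 5 has {B,D,E}; column 4 has {A,B,E,F} → C.
Cell (r5,c5): row 5 has {B,C,D,E}; column 5 has {A,C,D} → F.
Cell (r6,c6): row 6 has {A,B,C,F}; column 6 has {A,B,C,D,F} → E.
Cell (r1,c2): row 1 has {A,C,D,E,F}; column 2 is empty so far → B.
Cell (r3,c1): row 3 has {B}; column 1 has {B,C,D,E,F} → A.
Cell (r3,c4): row 3 has {A,B}; column 4 has {A,B,C,E,F} → D.
Cell (r3,c5): row 3 has {A,B,D}; column 5 has {A,C,D,F} → E.
Cell (r4,c5): row 4 has {A,D,F}; column 5 has {A,C,D,E,F} → B.
Cell (r5,c2): row 5 has {B,C,D,E,F}; column 2 has {B} → A.
Cell (r6,c2): row 6 has {A,B,C,E,F}; column 2 has {A,B} → D.
Cell (r2,c2): row 2 has {B,C,D,F}; column 2 has {A,B,D} → E.
Cell (r2,c3): row 2 has {B,C,D,E,F}; column 3 has {B,D,F} → A.
Cell (r3,c3): row 3 has {A,B,D,E}; column 3 has {A,B,D,F} → C.
Cell (r4,c2): row 4 has {A,B,D,F}; column 2 has {A,B,D,E} → C.
Cell (r4,c3): row 4 has {A,B,C,D,F}; column 3 has {A,B,C,D,F} → E.
Cell (r3,c2): row 3 has {A,B,C,D,E}; column 2 has {A,B,C,D,E} → F.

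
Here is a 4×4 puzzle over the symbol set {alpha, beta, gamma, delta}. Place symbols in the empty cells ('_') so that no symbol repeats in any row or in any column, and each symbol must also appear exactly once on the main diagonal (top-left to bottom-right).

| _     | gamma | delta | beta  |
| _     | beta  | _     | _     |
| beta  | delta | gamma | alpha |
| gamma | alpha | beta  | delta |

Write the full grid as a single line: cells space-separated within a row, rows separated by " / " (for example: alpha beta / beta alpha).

alpha gamma delta beta / delta beta alpha gamma / beta delta gamma alpha / gamma alpha beta delta

At row 1, column 1: row 1 has {beta,gamma,delta}; column 1 has {beta,gamma}; the diagonal has {beta,gamma,delta}; that leaves alpha.
At row 2, column 1: row 2 has {beta}; column 1 has {alpha,beta,gamma}; that leaves delta.
At row 2, column 3: row 2 has {beta,delta}; column 3 has {beta,gamma,delta}; that leaves alpha.
At row 2, column 4: row 2 has {alpha,beta,delta}; column 4 has {alpha,beta,delta}; that leaves gamma.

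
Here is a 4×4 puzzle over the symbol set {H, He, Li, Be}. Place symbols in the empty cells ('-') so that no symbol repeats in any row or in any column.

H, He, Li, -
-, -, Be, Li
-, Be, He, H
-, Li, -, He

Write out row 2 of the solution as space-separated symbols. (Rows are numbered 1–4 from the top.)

(r1,c4) = Be
(r2,c1) = He
(r2,c2) = H

He H Be Li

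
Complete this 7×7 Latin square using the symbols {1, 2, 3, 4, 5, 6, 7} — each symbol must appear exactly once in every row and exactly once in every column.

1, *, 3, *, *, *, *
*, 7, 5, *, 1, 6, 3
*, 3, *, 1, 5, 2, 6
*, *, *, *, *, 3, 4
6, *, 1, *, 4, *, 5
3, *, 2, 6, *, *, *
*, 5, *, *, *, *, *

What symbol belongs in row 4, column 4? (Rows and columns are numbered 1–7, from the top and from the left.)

Cell (r5,c2): row 5 has {1,4,5,6}; column 2 has {3,5,7} → 2.
Cell (r5,c6): row 5 has {1,2,4,5,6}; column 6 has {2,3,6} → 7.
Cell (r6,c5): row 6 has {2,3,6}; column 5 has {1,4,5} → 7.
Cell (r6,c7): row 6 has {2,3,6,7}; column 7 has {3,4,5,6} → 1.
Cell (r5,c4): row 5 has {1,2,4,5,6,7}; column 4 has {1,6} → 3.
Cell (r6,c2): row 6 has {1,2,3,6,7}; column 2 has {2,3,5,7} → 4.
Cell (r6,c6): row 6 has {1,2,3,4,6,7}; column 6 has {2,3,6,7} → 5.
Cell (r1,c2): row 1 has {1,3}; column 2 has {2,3,4,5,7} → 6.
Cell (r1,c5): row 1 has {1,3,6}; column 5 has {1,4,5,7} → 2.
Cell (r1,c6): row 1 has {1,2,3,6}; column 6 has {2,3,5,6,7} → 4.
Cell (r1,c7): row 1 has {1,2,3,4,6}; column 7 has {1,3,4,5,6} → 7.
Cell (r4,c2): row 4 has {3,4}; column 2 has {2,3,4,5,6,7} → 1.
Cell (r4,c5): row 4 has {1,3,4}; column 5 has {1,2,4,5,7} → 6.
Cell (r7,c5): row 7 has {5}; column 5 has {1,2,4,5,6,7} → 3.
Cell (r7,c6): row 7 has {3,5}; column 6 has {2,3,4,5,6,7} → 1.
Cell (r7,c7): row 7 has {1,3,5}; column 7 has {1,3,4,5,6,7} → 2.
Cell (r1,c4): row 1 has {1,2,3,4,6,7}; column 4 has {1,3,6} → 5.
Cell (r4,c3): row 4 has {1,3,4,6}; column 3 has {1,2,3,5} → 7.
Cell (r4,c4): row 4 has {1,3,4,6,7}; column 4 has {1,3,5,6} → 2.

2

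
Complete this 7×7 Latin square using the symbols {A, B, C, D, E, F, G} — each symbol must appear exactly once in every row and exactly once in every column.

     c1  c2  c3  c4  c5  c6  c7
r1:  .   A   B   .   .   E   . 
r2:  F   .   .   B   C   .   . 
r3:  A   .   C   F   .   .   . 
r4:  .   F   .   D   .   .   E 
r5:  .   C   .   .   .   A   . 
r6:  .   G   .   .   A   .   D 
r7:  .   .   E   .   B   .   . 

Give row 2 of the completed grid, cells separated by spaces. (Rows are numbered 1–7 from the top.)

(r4,c5) = G
(r6,c3) = F
(r7,c2) = D
(r2,c2) = E
(r3,c2) = B
(r3,c7) = G
(r4,c3) = A
(r2,c7) = A
(r3,c6) = D
(r2,c6) = G
(r3,c5) = E
(r2,c3) = D

F E D B C G A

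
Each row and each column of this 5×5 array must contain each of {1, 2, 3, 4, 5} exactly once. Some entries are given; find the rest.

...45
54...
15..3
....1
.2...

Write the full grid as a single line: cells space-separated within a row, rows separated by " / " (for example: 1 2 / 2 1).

2 1 3 4 5 / 5 4 1 3 2 / 1 5 4 2 3 / 4 3 2 5 1 / 3 2 5 1 4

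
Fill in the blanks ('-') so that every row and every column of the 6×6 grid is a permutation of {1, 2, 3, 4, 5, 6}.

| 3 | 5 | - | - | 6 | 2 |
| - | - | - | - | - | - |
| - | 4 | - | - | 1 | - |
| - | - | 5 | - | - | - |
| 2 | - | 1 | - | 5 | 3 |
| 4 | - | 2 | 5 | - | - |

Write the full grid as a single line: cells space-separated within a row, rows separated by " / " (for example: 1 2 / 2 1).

(r1,c3) = 4
(r1,c4) = 1
(r5,c2) = 6
(r5,c4) = 4
(r6,c5) = 3
(r6,c2) = 1
(r6,c6) = 6
(r3,c6) = 5
(r3,c1) = 6
(r3,c3) = 3
(r3,c4) = 2
(r4,c1) = 1
(r4,c6) = 4
(r2,c1) = 5
(r2,c3) = 6
(r2,c4) = 3
(r2,c6) = 1
(r4,c4) = 6
(r4,c5) = 2
(r2,c2) = 2
(r2,c5) = 4
(r4,c2) = 3

3 5 4 1 6 2 / 5 2 6 3 4 1 / 6 4 3 2 1 5 / 1 3 5 6 2 4 / 2 6 1 4 5 3 / 4 1 2 5 3 6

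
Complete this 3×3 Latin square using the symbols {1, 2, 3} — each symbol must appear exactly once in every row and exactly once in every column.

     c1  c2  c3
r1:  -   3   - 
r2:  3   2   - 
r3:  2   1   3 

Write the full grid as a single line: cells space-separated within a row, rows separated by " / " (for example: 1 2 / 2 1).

1 3 2 / 3 2 1 / 2 1 3

Cell (r1,c1): row 1 has {3}; column 1 has {2,3} → 1.
Cell (r1,c3): row 1 has {1,3}; column 3 has {3} → 2.
Cell (r2,c3): row 2 has {2,3}; column 3 has {2,3} → 1.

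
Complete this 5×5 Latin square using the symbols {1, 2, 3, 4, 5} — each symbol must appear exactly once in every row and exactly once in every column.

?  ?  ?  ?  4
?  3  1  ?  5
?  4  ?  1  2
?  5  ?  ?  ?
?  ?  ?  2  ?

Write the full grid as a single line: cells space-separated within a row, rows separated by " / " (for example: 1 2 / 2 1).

1 2 3 5 4 / 2 3 1 4 5 / 3 4 5 1 2 / 4 5 2 3 1 / 5 1 4 2 3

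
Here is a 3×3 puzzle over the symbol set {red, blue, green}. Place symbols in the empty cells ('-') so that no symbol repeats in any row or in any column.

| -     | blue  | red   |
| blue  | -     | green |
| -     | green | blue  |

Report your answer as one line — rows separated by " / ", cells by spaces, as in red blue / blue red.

green blue red / blue red green / red green blue

(r1,c1) = green
(r2,c2) = red
(r3,c1) = red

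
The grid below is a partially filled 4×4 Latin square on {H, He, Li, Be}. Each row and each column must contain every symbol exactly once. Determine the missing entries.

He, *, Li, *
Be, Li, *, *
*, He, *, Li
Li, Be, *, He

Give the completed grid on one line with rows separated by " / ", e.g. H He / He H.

He H Li Be / Be Li He H / H He Be Li / Li Be H He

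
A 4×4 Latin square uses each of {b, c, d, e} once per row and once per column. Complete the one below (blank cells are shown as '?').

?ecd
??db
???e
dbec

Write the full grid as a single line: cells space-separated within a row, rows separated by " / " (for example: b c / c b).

b e c d / e c d b / c d b e / d b e c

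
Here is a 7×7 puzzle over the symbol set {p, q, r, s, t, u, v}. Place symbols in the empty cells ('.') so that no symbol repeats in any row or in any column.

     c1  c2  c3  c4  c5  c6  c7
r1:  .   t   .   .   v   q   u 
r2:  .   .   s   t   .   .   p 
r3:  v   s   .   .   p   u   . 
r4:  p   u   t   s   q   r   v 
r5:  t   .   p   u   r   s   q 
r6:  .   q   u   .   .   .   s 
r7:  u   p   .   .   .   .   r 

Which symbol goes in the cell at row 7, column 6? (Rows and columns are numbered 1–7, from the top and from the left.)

(r1,c3) = r
(r1,c4) = p
(r2,c5) = u
(r2,c6) = v
(r3,c3) = q
(r3,c4) = r
(r3,c7) = t
(r5,c2) = v
(r6,c1) = r
(r6,c4) = v
(r6,c5) = t
(r6,c6) = p
(r7,c3) = v
(r7,c4) = q
(r7,c5) = s
(r7,c6) = t

t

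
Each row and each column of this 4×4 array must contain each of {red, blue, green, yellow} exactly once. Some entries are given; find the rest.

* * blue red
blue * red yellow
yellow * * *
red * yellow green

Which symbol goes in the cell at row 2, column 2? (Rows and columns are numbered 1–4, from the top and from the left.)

green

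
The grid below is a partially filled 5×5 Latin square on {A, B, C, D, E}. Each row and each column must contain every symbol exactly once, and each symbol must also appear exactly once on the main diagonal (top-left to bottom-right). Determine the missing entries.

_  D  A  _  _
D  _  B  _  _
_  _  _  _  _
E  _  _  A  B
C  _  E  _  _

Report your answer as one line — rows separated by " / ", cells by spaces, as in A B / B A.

B D A E C / D E B C A / A B C D E / E C D A B / C A E B D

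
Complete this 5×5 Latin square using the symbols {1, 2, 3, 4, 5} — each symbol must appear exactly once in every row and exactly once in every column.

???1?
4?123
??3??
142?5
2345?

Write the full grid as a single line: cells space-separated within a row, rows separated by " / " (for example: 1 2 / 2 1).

3 2 5 1 4 / 4 5 1 2 3 / 5 1 3 4 2 / 1 4 2 3 5 / 2 3 4 5 1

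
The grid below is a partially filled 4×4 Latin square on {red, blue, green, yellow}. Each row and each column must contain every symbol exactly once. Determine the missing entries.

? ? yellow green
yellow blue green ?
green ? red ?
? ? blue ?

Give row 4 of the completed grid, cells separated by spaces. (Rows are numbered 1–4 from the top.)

row 1 has {green,yellow}; column 2 has {blue} — only red is left for (r1,c2).
row 2 has {blue,green,yellow}; column 4 has {green} — only red is left for (r2,c4).
row 3 has {red,green}; column 2 has {red,blue} — only yellow is left for (r3,c2).
row 3 has {red,green,yellow}; column 4 has {red,green} — only blue is left for (r3,c4).
row 4 has {blue}; column 1 has {green,yellow} — only red is left for (r4,c1).
row 4 has {red,blue}; column 2 has {red,blue,yellow} — only green is left for (r4,c2).
row 4 has {red,blue,green}; column 4 has {red,blue,green} — only yellow is left for (r4,c4).

red green blue yellow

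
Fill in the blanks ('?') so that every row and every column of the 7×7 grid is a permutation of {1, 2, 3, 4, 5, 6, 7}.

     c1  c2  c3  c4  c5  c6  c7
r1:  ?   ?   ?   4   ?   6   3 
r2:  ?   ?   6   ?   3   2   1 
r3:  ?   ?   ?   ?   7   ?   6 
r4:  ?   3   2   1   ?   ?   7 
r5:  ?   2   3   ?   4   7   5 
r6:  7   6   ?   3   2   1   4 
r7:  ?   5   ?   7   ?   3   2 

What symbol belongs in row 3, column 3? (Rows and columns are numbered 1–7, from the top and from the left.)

(r2,c4) = 5
(r3,c4) = 2
(r5,c4) = 6
(r6,c3) = 5
(r2,c1) = 4
(r2,c2) = 7
(r5,c1) = 1
(r7,c1) = 6
(r7,c5) = 1
(r1,c2) = 1
(r1,c3) = 7
(r1,c5) = 5
(r3,c2) = 4
(r3,c3) = 1

1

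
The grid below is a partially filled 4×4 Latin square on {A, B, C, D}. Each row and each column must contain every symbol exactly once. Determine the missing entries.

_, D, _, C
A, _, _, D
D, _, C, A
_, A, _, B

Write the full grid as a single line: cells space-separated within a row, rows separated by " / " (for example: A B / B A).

B D A C / A C B D / D B C A / C A D B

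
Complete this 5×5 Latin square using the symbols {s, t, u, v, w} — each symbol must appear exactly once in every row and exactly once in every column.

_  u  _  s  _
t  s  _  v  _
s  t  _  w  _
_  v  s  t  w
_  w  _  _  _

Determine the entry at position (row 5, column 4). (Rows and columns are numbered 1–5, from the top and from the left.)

Cell (r2,c5): row 2 has {s,t,v}; column 5 has {w} → u.
Cell (r3,c5): row 3 has {s,t,w}; column 5 has {u,w} → v.
Cell (r4,c1): row 4 has {s,t,v,w}; column 1 has {s,t} → u.
Cell (r5,c1): row 5 has {w}; column 1 has {s,t,u} → v.
Cell (r5,c4): row 5 has {v,w}; column 4 has {s,t,v,w} → u.

u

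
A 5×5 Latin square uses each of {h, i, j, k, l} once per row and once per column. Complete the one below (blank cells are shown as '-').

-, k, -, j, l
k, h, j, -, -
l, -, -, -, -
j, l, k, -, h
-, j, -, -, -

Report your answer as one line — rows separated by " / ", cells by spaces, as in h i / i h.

h k i j l / k h j l i / l i h k j / j l k i h / i j l h k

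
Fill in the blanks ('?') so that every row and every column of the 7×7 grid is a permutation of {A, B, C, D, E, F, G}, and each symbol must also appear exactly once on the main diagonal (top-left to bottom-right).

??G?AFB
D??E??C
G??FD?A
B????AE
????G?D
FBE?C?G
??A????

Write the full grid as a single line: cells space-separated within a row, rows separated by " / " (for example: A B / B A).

E C G D A F B / D A F E B G C / G E B F D C A / B G D C F A E / A F C B G E D / F B E A C D G / C D A G E B F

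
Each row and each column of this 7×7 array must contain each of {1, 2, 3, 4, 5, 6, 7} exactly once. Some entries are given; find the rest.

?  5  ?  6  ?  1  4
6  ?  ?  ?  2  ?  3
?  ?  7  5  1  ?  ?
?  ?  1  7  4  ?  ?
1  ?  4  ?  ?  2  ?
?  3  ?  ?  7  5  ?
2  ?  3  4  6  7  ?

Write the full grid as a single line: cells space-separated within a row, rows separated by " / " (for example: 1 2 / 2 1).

7 5 2 6 3 1 4 / 6 7 5 1 2 4 3 / 3 4 7 5 1 6 2 / 5 2 1 7 4 3 6 / 1 6 4 3 5 2 7 / 4 3 6 2 7 5 1 / 2 1 3 4 6 7 5

At row 1, column 3: row 1 has {1,4,5,6}; column 3 has {1,3,4,7}; that leaves 2.
At row 1, column 5: row 1 has {1,2,4,5,6}; column 5 has {1,2,4,6,7}; that leaves 3.
At row 2, column 3: row 2 has {2,3,6}; column 3 has {1,2,3,4,7}; that leaves 5.
At row 2, column 4: row 2 has {2,3,5,6}; column 4 has {4,5,6,7}; that leaves 1.
At row 2, column 6: row 2 has {1,2,3,5,6}; column 6 has {1,2,5,7}; that leaves 4.
At row 5, column 4: row 5 has {1,2,4}; column 4 has {1,4,5,6,7}; that leaves 3.
At row 5, column 5: row 5 has {1,2,3,4}; column 5 has {1,2,3,4,6,7}; that leaves 5.
At row 6, column 1: row 6 has {3,5,7}; column 1 has {1,2,6}; that leaves 4.
At row 6, column 3: row 6 has {3,4,5,7}; column 3 has {1,2,3,4,5,7}; that leaves 6.
At row 6, column 4: row 6 has {3,4,5,6,7}; column 4 has {1,3,4,5,6,7}; that leaves 2.
At row 6, column 7: row 6 has {2,3,4,5,6,7}; column 7 has {3,4}; that leaves 1.
At row 7, column 2: row 7 has {2,3,4,6,7}; column 2 has {3,5}; that leaves 1.
At row 7, column 7: row 7 has {1,2,3,4,6,7}; column 7 has {1,3,4}; that leaves 5.
At row 1, column 1: row 1 has {1,2,3,4,5,6}; column 1 has {1,2,4,6}; that leaves 7.
At row 2, column 2: row 2 has {1,2,3,4,5,6}; column 2 has {1,3,5}; that leaves 7.
At row 3, column 1: row 3 has {1,5,7}; column 1 has {1,2,4,6,7}; that leaves 3.
At row 3, column 6: row 3 has {1,3,5,7}; column 6 has {1,2,4,5,7}; that leaves 6.
At row 3, column 7: row 3 has {1,3,5,6,7}; column 7 has {1,3,4,5}; that leaves 2.
At row 4, column 1: row 4 has {1,4,7}; column 1 has {1,2,3,4,6,7}; that leaves 5.
At row 4, column 6: row 4 has {1,4,5,7}; column 6 has {1,2,4,5,6,7}; that leaves 3.
At row 4, column 7: row 4 has {1,3,4,5,7}; column 7 has {1,2,3,4,5}; that leaves 6.
At row 5, column 2: row 5 has {1,2,3,4,5}; column 2 has {1,3,5,7}; that leaves 6.
At row 5, column 7: row 5 has {1,2,3,4,5,6}; column 7 has {1,2,3,4,5,6}; that leaves 7.
At row 3, column 2: row 3 has {1,2,3,5,6,7}; column 2 has {1,3,5,6,7}; that leaves 4.
At row 4, column 2: row 4 has {1,3,4,5,6,7}; column 2 has {1,3,4,5,6,7}; that leaves 2.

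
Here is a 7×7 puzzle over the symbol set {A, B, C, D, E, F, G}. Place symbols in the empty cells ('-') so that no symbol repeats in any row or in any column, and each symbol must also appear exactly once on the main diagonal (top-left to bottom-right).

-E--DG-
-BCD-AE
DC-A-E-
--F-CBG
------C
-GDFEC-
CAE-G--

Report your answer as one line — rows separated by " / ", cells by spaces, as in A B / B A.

F E A C D G B / G B C D F A E / D C G A B E F / A D F E C B G / E F B G A D C / B G D F E C A / C A E B G F D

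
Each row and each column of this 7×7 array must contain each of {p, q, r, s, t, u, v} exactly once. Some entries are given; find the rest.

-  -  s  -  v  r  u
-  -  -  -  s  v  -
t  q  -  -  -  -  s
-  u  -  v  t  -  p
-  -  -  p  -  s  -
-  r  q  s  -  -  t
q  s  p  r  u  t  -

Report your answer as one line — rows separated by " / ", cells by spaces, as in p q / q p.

p t s q v r u / r p u t s v q / t q v u r p s / s u r v t q p / u v t p q s r / v r q s p u t / q s p r u t v

(r1,c1) = p
(r1,c2) = t
(r1,c4) = q
(r2,c2) = p
(r3,c4) = u
(r3,c6) = p
(r4,c3) = r
(r4,c6) = q
(r5,c2) = v
(r6,c5) = p
(r6,c6) = u
(r7,c7) = v
(r2,c4) = t
(r3,c3) = v
(r3,c5) = r
(r4,c1) = s
(r5,c5) = q
(r5,c7) = r
(r6,c1) = v
(r2,c3) = u
(r2,c7) = q
(r5,c1) = u
(r5,c3) = t
(r2,c1) = r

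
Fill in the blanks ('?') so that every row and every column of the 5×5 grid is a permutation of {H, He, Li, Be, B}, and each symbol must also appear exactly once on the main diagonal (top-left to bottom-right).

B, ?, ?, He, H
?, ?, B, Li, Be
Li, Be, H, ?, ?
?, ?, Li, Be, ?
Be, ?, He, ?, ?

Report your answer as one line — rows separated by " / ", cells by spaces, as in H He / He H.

At row 1, column 2: row 1 has {H,He,B}; column 2 has {Be}; that leaves Li.
At row 1, column 3: row 1 has {H,He,Li,B}; column 3 has {H,He,Li,B}; that leaves Be.
At row 2, column 2: row 2 has {Li,Be,B}; column 2 has {Li,Be}; the diagonal has {H,Be,B}; that leaves He.
At row 3, column 4: row 3 has {H,Li,Be}; column 4 has {He,Li,Be}; that leaves B.
At row 3, column 5: row 3 has {H,Li,Be,B}; column 5 has {H,Be}; that leaves He.
At row 4, column 5: row 4 has {Li,Be}; column 5 has {H,He,Be}; that leaves B.
At row 5, column 4: row 5 has {He,Be}; column 4 has {He,Li,Be,B}; that leaves H.
At row 5, column 5: row 5 has {H,He,Be}; column 5 has {H,He,Be,B}; the diagonal has {H,He,Be,B}; that leaves Li.
At row 2, column 1: row 2 has {He,Li,Be,B}; column 1 has {Li,Be,B}; that leaves H.
At row 4, column 1: row 4 has {Li,Be,B}; column 1 has {H,Li,Be,B}; that leaves He.
At row 4, column 2: row 4 has {He,Li,Be,B}; column 2 has {He,Li,Be}; that leaves H.
At row 5, column 2: row 5 has {H,He,Li,Be}; column 2 has {H,He,Li,Be}; that leaves B.

B Li Be He H / H He B Li Be / Li Be H B He / He H Li Be B / Be B He H Li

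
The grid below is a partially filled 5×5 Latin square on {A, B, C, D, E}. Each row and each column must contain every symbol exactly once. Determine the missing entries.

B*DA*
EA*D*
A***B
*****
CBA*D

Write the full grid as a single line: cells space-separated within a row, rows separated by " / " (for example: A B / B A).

B C D A E / E A B D C / A D E C B / D E C B A / C B A E D

(r2,c5) = C
(r4,c1) = D
(r5,c4) = E
(r1,c5) = E
(r2,c3) = B
(r3,c4) = C
(r4,c4) = B
(r4,c5) = A
(r1,c2) = C
(r3,c3) = E
(r4,c2) = E
(r4,c3) = C
(r3,c2) = D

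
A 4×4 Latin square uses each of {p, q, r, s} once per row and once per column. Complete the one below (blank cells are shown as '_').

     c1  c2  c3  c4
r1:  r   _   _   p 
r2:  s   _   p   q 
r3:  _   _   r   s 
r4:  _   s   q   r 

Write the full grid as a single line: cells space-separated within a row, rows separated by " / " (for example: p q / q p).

r q s p / s r p q / q p r s / p s q r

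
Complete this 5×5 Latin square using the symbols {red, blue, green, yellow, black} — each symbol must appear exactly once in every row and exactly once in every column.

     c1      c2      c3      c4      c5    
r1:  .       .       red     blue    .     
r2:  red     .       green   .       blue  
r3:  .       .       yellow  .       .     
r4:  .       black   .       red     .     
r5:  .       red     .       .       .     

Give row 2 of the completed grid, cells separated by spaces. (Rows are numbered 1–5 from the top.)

(r2,c2) = yellow
(r2,c4) = black

red yellow green black blue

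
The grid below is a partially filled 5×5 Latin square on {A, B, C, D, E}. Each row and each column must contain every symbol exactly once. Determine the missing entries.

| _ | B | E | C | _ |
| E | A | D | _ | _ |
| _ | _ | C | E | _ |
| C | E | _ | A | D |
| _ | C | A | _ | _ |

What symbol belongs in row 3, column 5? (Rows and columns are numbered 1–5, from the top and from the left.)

B

(r1,c5): row 1 has {B,C,E}; column 5 has {D}, so it must be A.
(r2,c4): row 2 has {A,D,E}; column 4 has {A,C,E}, so it must be B.
(r2,c5): row 2 has {A,B,D,E}; column 5 has {A,D}, so it must be C.
(r3,c2): row 3 has {C,E}; column 2 has {A,B,C,E}, so it must be D.
(r3,c5): row 3 has {C,D,E}; column 5 has {A,C,D}, so it must be B.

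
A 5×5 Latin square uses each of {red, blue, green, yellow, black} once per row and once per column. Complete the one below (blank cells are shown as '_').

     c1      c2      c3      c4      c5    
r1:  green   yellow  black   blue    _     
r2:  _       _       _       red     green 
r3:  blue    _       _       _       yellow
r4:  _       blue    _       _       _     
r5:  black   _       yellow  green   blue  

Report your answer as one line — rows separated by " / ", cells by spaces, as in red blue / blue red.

green yellow black blue red / yellow black blue red green / blue green red black yellow / red blue green yellow black / black red yellow green blue

(r1,c5): row 1 has {blue,green,yellow,black}; column 5 has {blue,green,yellow}, so it must be red.
(r2,c1): row 2 has {red,green}; column 1 has {blue,green,black}, so it must be yellow.
(r2,c2): row 2 has {red,green,yellow}; column 2 has {blue,yellow}, so it must be black.
(r2,c3): row 2 has {red,green,yellow,black}; column 3 has {yellow,black}, so it must be blue.
(r3,c4): row 3 has {blue,yellow}; column 4 has {red,blue,green}, so it must be black.
(r4,c1): row 4 has {blue}; column 1 has {blue,green,yellow,black}, so it must be red.
(r4,c3): row 4 has {red,blue}; column 3 has {blue,yellow,black}, so it must be green.
(r4,c4): row 4 has {red,blue,green}; column 4 has {red,blue,green,black}, so it must be yellow.
(r4,c5): row 4 has {red,blue,green,yellow}; column 5 has {red,blue,green,yellow}, so it must be black.
(r5,c2): row 5 has {blue,green,yellow,black}; column 2 has {blue,yellow,black}, so it must be red.
(r3,c2): row 3 has {blue,yellow,black}; column 2 has {red,blue,yellow,black}, so it must be green.
(r3,c3): row 3 has {blue,green,yellow,black}; column 3 has {blue,green,yellow,black}, so it must be red.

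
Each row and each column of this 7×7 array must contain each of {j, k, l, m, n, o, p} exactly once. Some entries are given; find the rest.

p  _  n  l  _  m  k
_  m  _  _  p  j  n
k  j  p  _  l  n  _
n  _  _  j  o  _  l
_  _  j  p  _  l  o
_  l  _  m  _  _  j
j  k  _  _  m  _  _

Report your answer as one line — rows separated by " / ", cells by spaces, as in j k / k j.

p o n l j m k / l m o k p j n / k j p o l n m / n p m j o k l / m n j p k l o / o l k m n p j / j k l n m o p

(r1,c2) = o
(r1,c5) = j
(r3,c4) = o
(r3,c7) = m
(r4,c2) = p
(r4,c6) = k
(r5,c1) = m
(r5,c2) = n
(r5,c5) = k
(r6,c1) = o
(r6,c3) = k
(r6,c5) = n
(r6,c6) = p
(r7,c4) = n
(r7,c6) = o
(r7,c7) = p
(r2,c1) = l
(r2,c3) = o
(r2,c4) = k
(r4,c3) = m
(r7,c3) = l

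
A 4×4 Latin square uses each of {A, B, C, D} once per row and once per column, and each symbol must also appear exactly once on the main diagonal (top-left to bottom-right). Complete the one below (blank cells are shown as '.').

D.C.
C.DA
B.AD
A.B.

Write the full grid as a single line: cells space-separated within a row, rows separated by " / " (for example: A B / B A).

Cell (r1,c4): row 1 has {C,D}; column 4 has {A,D} → B.
Cell (r2,c2): row 2 has {A,C,D}; column 2 is empty so far; the diagonal has {A,D} → B.
Cell (r3,c2): row 3 has {A,B,D}; column 2 has {B} → C.
Cell (r4,c2): row 4 has {A,B}; column 2 has {B,C} → D.
Cell (r4,c4): row 4 has {A,B,D}; column 4 has {A,B,D}; the diagonal has {A,B,D} → C.
Cell (r1,c2): row 1 has {B,C,D}; column 2 has {B,C,D} → A.

D A C B / C B D A / B C A D / A D B C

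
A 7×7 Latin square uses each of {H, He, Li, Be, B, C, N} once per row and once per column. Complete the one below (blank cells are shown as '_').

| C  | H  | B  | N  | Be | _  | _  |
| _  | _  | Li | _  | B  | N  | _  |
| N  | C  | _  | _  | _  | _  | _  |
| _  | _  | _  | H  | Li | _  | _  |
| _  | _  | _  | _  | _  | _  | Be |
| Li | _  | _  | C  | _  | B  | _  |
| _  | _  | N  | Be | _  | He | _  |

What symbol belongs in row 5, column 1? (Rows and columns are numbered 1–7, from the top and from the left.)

At row 1, column 6: row 1 has {H,Be,B,C,N}; column 6 has {He,B,N}; that leaves Li.
At row 1, column 7: row 1 has {H,Li,Be,B,C,N}; column 7 has {Be}; that leaves He.
At row 2, column 4: row 2 has {Li,B,N}; column 4 has {H,Be,C,N}; that leaves He.
At row 2, column 2: row 2 has {He,Li,B,N}; column 2 has {H,C}; that leaves Be.
At row 2, column 1: row 2 has {He,Li,Be,B,N}; column 1 has {Li,C,N}; that leaves H.
At row 2, column 7: row 2 has {H,He,Li,Be,B,N}; column 7 has {He,Be}; that leaves C.
At row 7, column 1: row 7 has {He,Be,N}; column 1 has {H,Li,C,N}; that leaves B.
At row 7, column 2: row 7 has {He,Be,B,N}; column 2 has {H,Be,C}; that leaves Li.
At row 7, column 7: row 7 has {He,Li,Be,B,N}; column 7 has {He,Be,C}; that leaves H.
At row 5, column 1: row 5 has {Be}; column 1 has {H,Li,B,C,N}; that leaves He.

He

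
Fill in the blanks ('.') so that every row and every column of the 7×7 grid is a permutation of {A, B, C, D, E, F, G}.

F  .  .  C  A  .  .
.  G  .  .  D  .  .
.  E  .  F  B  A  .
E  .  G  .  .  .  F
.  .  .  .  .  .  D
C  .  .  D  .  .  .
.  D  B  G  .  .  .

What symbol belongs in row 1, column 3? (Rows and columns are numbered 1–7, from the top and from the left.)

(r1,c2) = B
(r4,c5) = C
(r7,c1) = A
(r2,c1) = B
(r4,c2) = A
(r4,c4) = B
(r4,c6) = D
(r5,c1) = G
(r6,c2) = F
(r3,c1) = D
(r3,c3) = C
(r3,c7) = G
(r5,c2) = C
(r1,c7) = E
(r7,c7) = C
(r1,c3) = D

D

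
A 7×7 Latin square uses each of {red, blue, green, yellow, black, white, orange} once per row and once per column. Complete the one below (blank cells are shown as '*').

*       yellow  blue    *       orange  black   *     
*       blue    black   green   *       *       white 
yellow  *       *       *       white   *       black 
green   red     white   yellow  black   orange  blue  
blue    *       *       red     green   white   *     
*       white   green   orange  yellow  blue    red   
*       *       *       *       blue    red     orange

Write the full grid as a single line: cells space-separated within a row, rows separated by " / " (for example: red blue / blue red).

(r1,c4) = white
(r1,c7) = green
(r2,c5) = red
(r2,c6) = yellow
(r3,c4) = blue
(r3,c6) = green
(r5,c7) = yellow
(r6,c1) = black
(r7,c1) = white
(r7,c3) = yellow
(r7,c4) = black
(r1,c1) = red
(r2,c1) = orange
(r3,c2) = orange
(r3,c3) = red
(r5,c2) = black
(r5,c3) = orange
(r7,c2) = green

red yellow blue white orange black green / orange blue black green red yellow white / yellow orange red blue white green black / green red white yellow black orange blue / blue black orange red green white yellow / black white green orange yellow blue red / white green yellow black blue red orange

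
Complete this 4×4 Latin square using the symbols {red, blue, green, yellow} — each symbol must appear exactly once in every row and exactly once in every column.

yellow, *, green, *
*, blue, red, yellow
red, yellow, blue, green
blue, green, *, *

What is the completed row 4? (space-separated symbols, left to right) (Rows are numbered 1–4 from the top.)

blue green yellow red

Cell (r1,c2): row 1 has {green,yellow}; column 2 has {blue,green,yellow} → red.
Cell (r1,c4): row 1 has {red,green,yellow}; column 4 has {green,yellow} → blue.
Cell (r2,c1): row 2 has {red,blue,yellow}; column 1 has {red,blue,yellow} → green.
Cell (r4,c3): row 4 has {blue,green}; column 3 has {red,blue,green} → yellow.
Cell (r4,c4): row 4 has {blue,green,yellow}; column 4 has {blue,green,yellow} → red.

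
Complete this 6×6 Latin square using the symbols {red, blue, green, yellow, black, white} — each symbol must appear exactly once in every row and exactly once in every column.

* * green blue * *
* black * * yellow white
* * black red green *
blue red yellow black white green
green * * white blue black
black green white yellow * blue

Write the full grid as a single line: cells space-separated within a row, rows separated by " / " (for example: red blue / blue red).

yellow white green blue black red / red black blue green yellow white / white blue black red green yellow / blue red yellow black white green / green yellow red white blue black / black green white yellow red blue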